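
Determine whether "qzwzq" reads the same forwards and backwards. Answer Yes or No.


Input string: 'qzwzq'
Reversed: 'qzwzq'
Compare pairs: s[0]='q' vs s[4]='q' (match), s[1]='z' vs s[3]='z' (match)
Palindrome: Yes


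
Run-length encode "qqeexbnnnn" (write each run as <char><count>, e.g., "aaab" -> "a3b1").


Input: 'qqeexbnnnn'
Operation: identify consecutive runs
Runs: 'qq' -> q2, 'ee' -> e2, 'x' -> x1, 'b' -> b1, 'nnnn' -> n4
Encoded: q2e2x1b1n4


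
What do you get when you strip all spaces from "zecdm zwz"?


Input string: 'zecdm zwz'
Operation: remove all spaces
Words: 'zecdm', 'zwz'
Join without spaces: zecdmzwz


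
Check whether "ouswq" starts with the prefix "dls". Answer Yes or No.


Input string: 'ouswq'
Prefix to check: 'dls'
First 3 characters of input: 'ous'
Match: False
Result: No


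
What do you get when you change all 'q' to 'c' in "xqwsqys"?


Input string: 'xqwsqys'
Operation: replace 'q' with 'c'
Positions of 'q': 1, 4
After replacement: xcwscys


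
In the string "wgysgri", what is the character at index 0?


Input string: 'wgysgri'
Operation: get character at index 0
Index mapping: s[0]='w'
Result: 'w'


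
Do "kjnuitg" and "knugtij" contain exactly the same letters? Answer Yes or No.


String 1: 'kjnuitg' -> sorted: 'gijkntu'
String 2: 'knugtij' -> sorted: 'gijkntu'
Compare sorted forms: 'gijkntu' == 'gijkntu'
Anagram: Yes


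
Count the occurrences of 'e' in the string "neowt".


Input string: 'neowt'
Target character: 'e'
Scan each position: s[1]='e'
Matches found at indices: 1
Total: 1


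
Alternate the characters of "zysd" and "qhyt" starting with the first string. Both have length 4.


String 1: 'zysd'
String 2: 'qhyt'
Operation: alternate characters
Pairs: 'z'+'q', 'y'+'h', 's'+'y', 'd'+'t'
Result: zqyhsydt


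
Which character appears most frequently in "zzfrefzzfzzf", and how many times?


Input: 'zzfrefzzfzzf'
Operation: tally each character
Counts: 'e':1, 'f':4, 'r':1, 'z':6
Maximum: 'z' appears 6 times


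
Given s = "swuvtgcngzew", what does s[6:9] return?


Input string: 'swuvtgcngzew'
Operation: slice [6:9]
Extract characters: s[6]='c', s[7]='n', s[8]='g'
Result: cng


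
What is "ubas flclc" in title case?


Input string: 'ubas flclc'
Operation: capitalize first letter of each word
Word transformations: 'ubas'->'Ubas', 'flclc'->'Flclc'
Result: Ubas Flclc


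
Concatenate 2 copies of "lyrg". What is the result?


Input string: 'lyrg'
Operation: repeat 2 times
Concatenation: 'lyrg' + 'lyrg'
Result: lyrglyrg


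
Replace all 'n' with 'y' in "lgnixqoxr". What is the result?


Input string: 'lgnixqoxr'
Operation: replace 'n' with 'y'
Positions of 'n': 2
After replacement: lgyixqoxr


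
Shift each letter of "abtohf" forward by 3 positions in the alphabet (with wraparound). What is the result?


Input: 'abtohf', shift = 3
Operation: for each letter, (position + 3) mod 26
Mapping: 'a'(0+3=3)->'d', 'b'(1+3=4)->'e', 't'(19+3=22)->'w', 'o'(14+3=17)->'r', 'h'(7+3=10)->'k', 'f'(5+3=8)->'i'
Result: dewrki


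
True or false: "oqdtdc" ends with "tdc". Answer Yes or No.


Input string: 'oqdtdc'
Suffix to check: 'tdc'
Last 3 characters of input: 'tdc'
Match: True
Result: Yes


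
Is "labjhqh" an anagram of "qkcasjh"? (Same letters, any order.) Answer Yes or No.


String 1: 'qkcasjh' -> sorted: 'achjkqs'
String 2: 'labjhqh' -> sorted: 'abhhjlq'
Compare sorted forms: 'achjkqs' != 'abhhjlq'
Anagram: No


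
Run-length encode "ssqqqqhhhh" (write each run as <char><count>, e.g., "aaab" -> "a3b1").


Input: 'ssqqqqhhhh'
Operation: identify consecutive runs
Runs: 'ss' -> s2, 'qqqq' -> q4, 'hhhh' -> h4
Encoded: s2q4h4


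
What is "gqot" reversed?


Input string: 'gqot'
Operation: reverse character order
Original order: 'g' -> 'q' -> 'o' -> 't'
Reversed order: 't' -> 'o' -> 'q' -> 'g'
Result: toqg


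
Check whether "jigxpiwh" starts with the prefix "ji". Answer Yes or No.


Input string: 'jigxpiwh'
Prefix to check: 'ji'
First 2 characters of input: 'ji'
Match: True
Result: Yes


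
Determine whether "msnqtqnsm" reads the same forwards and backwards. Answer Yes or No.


Input string: 'msnqtqnsm'
Reversed: 'msnqtqnsm'
Compare pairs: s[0]='m' vs s[8]='m' (match), s[1]='s' vs s[7]='s' (match), s[2]='n' vs s[6]='n' (match), s[3]='q' vs s[5]='q' (match)
Palindrome: Yes


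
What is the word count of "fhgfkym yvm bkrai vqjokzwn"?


Input string: 'fhgfkym yvm bkrai vqjokzwn'
Operation: split by spaces
Words found: 'fhgfkym', 'yvm', 'bkrai', 'vqjokzwn'
Word count: 4


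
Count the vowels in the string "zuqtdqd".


Input string: 'zuqtdqd'
Operation: count vowels (a, e, i, o, u)
Scan: s[0]='z', s[1]='u' (vowel), s[2]='q', s[3]='t', s[4]='d', s[5]='q', s[6]='d'
Vowels found: 1
Result: 1


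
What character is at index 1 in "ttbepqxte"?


Input string: 'ttbepqxte'
Operation: get character at index 1
Index mapping: s[0]='t', s[1]='t'
Result: 't'


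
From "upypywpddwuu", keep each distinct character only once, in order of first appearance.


Input: 'upypywpddwuu'
Operation: keep first occurrence of each character
Scan: s[0]='u' new -> keep; s[1]='p' new -> keep; s[2]='y' new -> keep; s[3]='p' seen -> skip; s[4]='y' seen -> skip; s[5]='w' new -> keep; s[6]='p' seen -> skip; s[7]='d' new -> keep; s[8]='d' seen -> skip; s[9]='w' seen -> skip; s[10]='u' seen -> skip; s[11]='u' seen -> skip
Result: upywd


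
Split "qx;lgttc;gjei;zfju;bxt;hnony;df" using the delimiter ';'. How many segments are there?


Input string: 'qx;lgttc;gjei;zfju;bxt;hnony;df'
Delimiter: ';'
Split result: 'qx', 'lgttc', 'gjei', 'zfju', 'bxt', 'hnony', 'df'
Number of parts: 7


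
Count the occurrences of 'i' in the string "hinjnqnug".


Input string: 'hinjnqnug'
Target character: 'i'
Scan each position: s[1]='i'
Matches found at indices: 1
Total: 1


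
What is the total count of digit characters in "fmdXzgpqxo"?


Input string: 'fmdXzgpqxo'
Operation: count digit characters (0-9)
Scan: 'f', 'm', 'd', 'X', 'z', 'g', 'p', 'q', 'x', 'o'
Digits found: 0
Result: 0


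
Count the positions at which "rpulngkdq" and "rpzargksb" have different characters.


String 1: 'rpulngkdq'
String 2: 'rpzargksb'
Compare each position: pos 0: 'r'=='r', pos 1: 'p'=='p', pos 2: 'u'!='z', pos 3: 'l'!='a', pos 4: 'n'!='r', pos 5: 'g'=='g', pos 6: 'k'=='k', pos 7: 'd'!='s', pos 8: 'q'!='b'
Differing positions: 5
Hamming distance: 5


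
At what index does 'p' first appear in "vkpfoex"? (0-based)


Input string: 'vkpfoex'
Target: 'p'
Scanning left to right: s[0]='v', s[1]='k', s[2]='p'
First match at index: 2


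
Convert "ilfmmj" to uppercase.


Input string: 'ilfmmj'
Operation: convert each letter to uppercase
Mapping: 'i'->'I', 'l'->'L', 'f'->'F', 'm'->'M', 'm'->'M', 'j'->'J'
Result: ILFMMJ


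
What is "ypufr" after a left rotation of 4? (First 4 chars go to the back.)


Input: 'ypufr', shift = 4
Operation: split at index 4 and swap parts
Front part s[0:4] = 'ypuf'
Back part s[4:] = 'r'
Rotated = back + front = 'r' + 'ypuf'
Result: rypuf


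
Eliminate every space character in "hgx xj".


Input string: 'hgx xj'
Operation: remove all spaces
Words: 'hgx', 'xj'
Join without spaces: hgxxj


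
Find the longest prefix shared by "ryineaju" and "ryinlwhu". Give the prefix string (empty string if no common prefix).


String 1: 'ryineaju'
String 2: 'ryinlwhu'
Compare position by position:
pos 0: 'r' vs 'r' match
pos 1: 'y' vs 'y' match
pos 2: 'i' vs 'i' match
pos 3: 'n' vs 'n' match
pos 4: 'e' vs 'l' differ -> stop
Longest common prefix: "ryin" (length 4)


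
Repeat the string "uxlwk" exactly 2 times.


Input string: 'uxlwk'
Operation: repeat 2 times
Concatenation: 'uxlwk' + 'uxlwk'
Result: uxlwkuxlwk


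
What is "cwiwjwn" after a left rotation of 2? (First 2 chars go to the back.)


Input: 'cwiwjwn', shift = 2
Operation: split at index 2 and swap parts
Front part s[0:2] = 'cw'
Back part s[2:] = 'iwjwn'
Rotated = back + front = 'iwjwn' + 'cw'
Result: iwjwncw


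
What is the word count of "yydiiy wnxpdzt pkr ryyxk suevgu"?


Input string: 'yydiiy wnxpdzt pkr ryyxk suevgu'
Operation: split by spaces
Words found: 'yydiiy', 'wnxpdzt', 'pkr', 'ryyxk', 'suevgu'
Word count: 5


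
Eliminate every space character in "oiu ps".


Input string: 'oiu ps'
Operation: remove all spaces
Words: 'oiu', 'ps'
Join without spaces: oiups


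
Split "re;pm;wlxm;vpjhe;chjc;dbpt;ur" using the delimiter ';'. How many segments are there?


Input string: 're;pm;wlxm;vpjhe;chjc;dbpt;ur'
Delimiter: ';'
Split result: 're', 'pm', 'wlxm', 'vpjhe', 'chjc', 'dbpt', 'ur'
Number of parts: 7


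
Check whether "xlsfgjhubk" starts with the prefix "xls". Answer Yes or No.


Input string: 'xlsfgjhubk'
Prefix to check: 'xls'
First 3 characters of input: 'xls'
Match: True
Result: Yes


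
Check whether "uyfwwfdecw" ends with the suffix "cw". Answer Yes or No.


Input string: 'uyfwwfdecw'
Suffix to check: 'cw'
Last 2 characters of input: 'cw'
Match: True
Result: Yes


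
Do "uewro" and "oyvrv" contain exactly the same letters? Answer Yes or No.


String 1: 'uewro' -> sorted: 'eoruw'
String 2: 'oyvrv' -> sorted: 'orvvy'
Compare sorted forms: 'eoruw' != 'orvvy'
Anagram: No


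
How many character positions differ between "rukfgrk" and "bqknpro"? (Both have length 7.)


String 1: 'rukfgrk'
String 2: 'bqknpro'
Compare each position: pos 0: 'r'!='b', pos 1: 'u'!='q', pos 2: 'k'=='k', pos 3: 'f'!='n', pos 4: 'g'!='p', pos 5: 'r'=='r', pos 6: 'k'!='o'
Differing positions: 5
Hamming distance: 5


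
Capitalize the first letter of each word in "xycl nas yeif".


Input string: 'xycl nas yeif'
Operation: capitalize first letter of each word
Word transformations: 'xycl'->'Xycl', 'nas'->'Nas', 'yeif'->'Yeif'
Result: Xycl Nas Yeif


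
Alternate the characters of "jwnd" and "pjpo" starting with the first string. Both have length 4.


String 1: 'jwnd'
String 2: 'pjpo'
Operation: alternate characters
Pairs: 'j'+'p', 'w'+'j', 'n'+'p', 'd'+'o'
Result: jpwjnpdo


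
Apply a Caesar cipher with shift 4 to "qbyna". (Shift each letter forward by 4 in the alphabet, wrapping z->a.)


Input: 'qbyna', shift = 4
Operation: for each letter, (position + 4) mod 26
Mapping: 'q'(16+4=20)->'u', 'b'(1+4=5)->'f', 'y'(24+4=28, 28 mod 26=2)->'c', 'n'(13+4=17)->'r', 'a'(0+4=4)->'e'
Result: ufcre


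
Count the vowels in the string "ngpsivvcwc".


Input string: 'ngpsivvcwc'
Operation: count vowels (a, e, i, o, u)
Scan: s[0]='n', s[1]='g', s[2]='p', s[3]='s', s[4]='i' (vowel), s[5]='v', s[6]='v', s[7]='c', s[8]='w', s[9]='c'
Vowels found: 1
Result: 1


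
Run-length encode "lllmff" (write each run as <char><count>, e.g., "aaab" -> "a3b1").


Input: 'lllmff'
Operation: identify consecutive runs
Runs: 'lll' -> l3, 'm' -> m1, 'ff' -> f2
Encoded: l3m1f2


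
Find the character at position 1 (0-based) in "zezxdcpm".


Input string: 'zezxdcpm'
Operation: get character at index 1
Index mapping: s[0]='z', s[1]='e'
Result: 'e'


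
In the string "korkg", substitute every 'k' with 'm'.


Input string: 'korkg'
Operation: replace 'k' with 'm'
Positions of 'k': 0, 3
After replacement: mormg


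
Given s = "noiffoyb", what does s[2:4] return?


Input string: 'noiffoyb'
Operation: slice [2:4]
Extract characters: s[2]='i', s[3]='f'
Result: if


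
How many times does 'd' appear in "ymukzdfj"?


Input string: 'ymukzdfj'
Target character: 'd'
Scan each position: s[5]='d'
Matches found at indices: 5
Total: 1


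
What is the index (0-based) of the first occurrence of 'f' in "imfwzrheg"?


Input string: 'imfwzrheg'
Target: 'f'
Scanning left to right: s[0]='i', s[1]='m', s[2]='f'
First match at index: 2


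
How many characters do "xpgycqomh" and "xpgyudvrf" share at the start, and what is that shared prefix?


String 1: 'xpgycqomh'
String 2: 'xpgyudvrf'
Compare position by position:
pos 0: 'x' vs 'x' match
pos 1: 'p' vs 'p' match
pos 2: 'g' vs 'g' match
pos 3: 'y' vs 'y' match
pos 4: 'c' vs 'u' differ -> stop
Longest common prefix: "xpgy" (length 4)


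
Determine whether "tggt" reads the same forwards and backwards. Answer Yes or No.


Input string: 'tggt'
Reversed: 'tggt'
Compare pairs: s[0]='t' vs s[3]='t' (match), s[1]='g' vs s[2]='g' (match)
Palindrome: Yes


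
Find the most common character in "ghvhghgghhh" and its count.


Input: 'ghvhghgghhh'
Operation: tally each character
Counts: 'g':4, 'h':6, 'v':1
Maximum: 'h' appears 6 times


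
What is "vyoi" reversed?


Input string: 'vyoi'
Operation: reverse character order
Original order: 'v' -> 'y' -> 'o' -> 'i'
Reversed order: 'i' -> 'o' -> 'y' -> 'v'
Result: ioyv


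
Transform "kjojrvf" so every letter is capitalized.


Input string: 'kjojrvf'
Operation: convert each letter to uppercase
Mapping: 'k'->'K', 'j'->'J', 'o'->'O', 'j'->'J', 'r'->'R', 'v'->'V', 'f'->'F'
Result: KJOJRVF


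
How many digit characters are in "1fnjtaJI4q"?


Input string: '1fnjtaJI4q'
Operation: count digit characters (0-9)
Scan: '1'(digit), 'f', 'n', 'j', 't', 'a', 'J', 'I', '4'(digit), 'q'
Digits found: 2
Result: 2


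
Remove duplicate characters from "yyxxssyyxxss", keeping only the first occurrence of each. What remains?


Input: 'yyxxssyyxxss'
Operation: keep first occurrence of each character
Scan: s[0]='y' new -> keep; s[1]='y' seen -> skip; s[2]='x' new -> keep; s[3]='x' seen -> skip; s[4]='s' new -> keep; s[5]='s' seen -> skip; s[6]='y' seen -> skip; s[7]='y' seen -> skip; s[8]='x' seen -> skip; s[9]='x' seen -> skip; s[10]='s' seen -> skip; s[11]='s' seen -> skip
Result: yxs


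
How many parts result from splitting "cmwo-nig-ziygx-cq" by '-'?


Input string: 'cmwo-nig-ziygx-cq'
Delimiter: '-'
Split result: 'cmwo', 'nig', 'ziygx', 'cq'
Number of parts: 4


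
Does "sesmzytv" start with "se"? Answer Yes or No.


Input string: 'sesmzytv'
Prefix to check: 'se'
First 2 characters of input: 'se'
Match: True
Result: Yes


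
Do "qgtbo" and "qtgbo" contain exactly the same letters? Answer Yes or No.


String 1: 'qgtbo' -> sorted: 'bgoqt'
String 2: 'qtgbo' -> sorted: 'bgoqt'
Compare sorted forms: 'bgoqt' == 'bgoqt'
Anagram: Yes


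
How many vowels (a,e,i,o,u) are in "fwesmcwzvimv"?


Input string: 'fwesmcwzvimv'
Operation: count vowels (a, e, i, o, u)
Scan: s[0]='f', s[1]='w', s[2]='e' (vowel), s[3]='s', s[4]='m', s[5]='c', s[6]='w', s[7]='z', s[8]='v', s[9]='i' (vowel), s[10]='m', s[11]='v'
Vowels found: 2
Result: 2


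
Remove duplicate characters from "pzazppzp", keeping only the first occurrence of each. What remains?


Input: 'pzazppzp'
Operation: keep first occurrence of each character
Scan: s[0]='p' new -> keep; s[1]='z' new -> keep; s[2]='a' new -> keep; s[3]='z' seen -> skip; s[4]='p' seen -> skip; s[5]='p' seen -> skip; s[6]='z' seen -> skip; s[7]='p' seen -> skip
Result: pza


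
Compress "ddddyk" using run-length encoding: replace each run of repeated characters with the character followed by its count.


Input: 'ddddyk'
Operation: identify consecutive runs
Runs: 'dddd' -> d4, 'y' -> y1, 'k' -> k1
Encoded: d4y1k1


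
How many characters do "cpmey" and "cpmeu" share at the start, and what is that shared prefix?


String 1: 'cpmey'
String 2: 'cpmeu'
Compare position by position:
pos 0: 'c' vs 'c' match
pos 1: 'p' vs 'p' match
pos 2: 'm' vs 'm' match
pos 3: 'e' vs 'e' match
pos 4: 'y' vs 'u' differ -> stop
Longest common prefix: "cpme" (length 4)


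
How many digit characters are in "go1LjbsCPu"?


Input string: 'go1LjbsCPu'
Operation: count digit characters (0-9)
Scan: 'g', 'o', '1'(digit), 'L', 'j', 'b', 's', 'C', 'P', 'u'
Digits found: 1
Result: 1


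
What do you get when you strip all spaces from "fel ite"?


Input string: 'fel ite'
Operation: remove all spaces
Words: 'fel', 'ite'
Join without spaces: felite


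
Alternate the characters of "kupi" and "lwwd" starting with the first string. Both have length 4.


String 1: 'kupi'
String 2: 'lwwd'
Operation: alternate characters
Pairs: 'k'+'l', 'u'+'w', 'p'+'w', 'i'+'d'
Result: kluwpwid


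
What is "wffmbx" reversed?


Input string: 'wffmbx'
Operation: reverse character order
Original order: 'w' -> 'f' -> 'f' -> 'm' -> 'b' -> 'x'
Reversed order: 'x' -> 'b' -> 'm' -> 'f' -> 'f' -> 'w'
Result: xbmffw


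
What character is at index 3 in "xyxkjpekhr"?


Input string: 'xyxkjpekhr'
Operation: get character at index 3
Index mapping: s[0]='x', s[1]='y', s[2]='x', s[3]='k'
Result: 'k'


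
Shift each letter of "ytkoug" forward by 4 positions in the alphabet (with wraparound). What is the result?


Input: 'ytkoug', shift = 4
Operation: for each letter, (position + 4) mod 26
Mapping: 'y'(24+4=28, 28 mod 26=2)->'c', 't'(19+4=23)->'x', 'k'(10+4=14)->'o', 'o'(14+4=18)->'s', 'u'(20+4=24)->'y', 'g'(6+4=10)->'k'
Result: cxosyk


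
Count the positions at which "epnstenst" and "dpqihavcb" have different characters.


String 1: 'epnstenst'
String 2: 'dpqihavcb'
Compare each position: pos 0: 'e'!='d', pos 1: 'p'=='p', pos 2: 'n'!='q', pos 3: 's'!='i', pos 4: 't'!='h', pos 5: 'e'!='a', pos 6: 'n'!='v', pos 7: 's'!='c', pos 8: 't'!='b'
Differing positions: 8
Hamming distance: 8


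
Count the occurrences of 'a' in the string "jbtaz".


Input string: 'jbtaz'
Target character: 'a'
Scan each position: s[3]='a'
Matches found at indices: 3
Total: 1


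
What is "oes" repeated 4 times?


Input string: 'oes'
Operation: repeat 4 times
Concatenation: 'oes' + 'oes' + 'oes' + 'oes'
Result: oesoesoesoes


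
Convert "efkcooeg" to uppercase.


Input string: 'efkcooeg'
Operation: convert each letter to uppercase
Mapping: 'e'->'E', 'f'->'F', 'k'->'K', 'c'->'C', 'o'->'O', 'o'->'O', 'e'->'E', 'g'->'G'
Result: EFKCOOEG


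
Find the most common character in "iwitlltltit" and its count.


Input: 'iwitlltltit'
Operation: tally each character
Counts: 'i':3, 'l':3, 't':4, 'w':1
Maximum: 't' appears 4 times


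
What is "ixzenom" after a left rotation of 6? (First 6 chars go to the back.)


Input: 'ixzenom', shift = 6
Operation: split at index 6 and swap parts
Front part s[0:6] = 'ixzeno'
Back part s[6:] = 'm'
Rotated = back + front = 'm' + 'ixzeno'
Result: mixzeno


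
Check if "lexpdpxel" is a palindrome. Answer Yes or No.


Input string: 'lexpdpxel'
Reversed: 'lexpdpxel'
Compare pairs: s[0]='l' vs s[8]='l' (match), s[1]='e' vs s[7]='e' (match), s[2]='x' vs s[6]='x' (match), s[3]='p' vs s[5]='p' (match)
Palindrome: Yes


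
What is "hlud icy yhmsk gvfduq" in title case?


Input string: 'hlud icy yhmsk gvfduq'
Operation: capitalize first letter of each word
Word transformations: 'hlud'->'Hlud', 'icy'->'Icy', 'yhmsk'->'Yhmsk', 'gvfduq'->'Gvfduq'
Result: Hlud Icy Yhmsk Gvfduq


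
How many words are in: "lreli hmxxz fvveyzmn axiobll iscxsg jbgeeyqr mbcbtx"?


Input string: 'lreli hmxxz fvveyzmn axiobll iscxsg jbgeeyqr mbcbtx'
Operation: split by spaces
Words found: 'lreli', 'hmxxz', 'fvveyzmn', 'axiobll', 'iscxsg', 'jbgeeyqr', 'mbcbtx'
Word count: 7


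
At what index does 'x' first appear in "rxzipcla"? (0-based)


Input string: 'rxzipcla'
Target: 'x'
Scanning left to right: s[0]='r', s[1]='x'
First match at index: 1


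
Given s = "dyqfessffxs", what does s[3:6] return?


Input string: 'dyqfessffxs'
Operation: slice [3:6]
Extract characters: s[3]='f', s[4]='e', s[5]='s'
Result: fes


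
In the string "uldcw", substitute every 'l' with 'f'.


Input string: 'uldcw'
Operation: replace 'l' with 'f'
Positions of 'l': 1
After replacement: ufdcw


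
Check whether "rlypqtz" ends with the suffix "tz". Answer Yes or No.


Input string: 'rlypqtz'
Suffix to check: 'tz'
Last 2 characters of input: 'tz'
Match: True
Result: Yes


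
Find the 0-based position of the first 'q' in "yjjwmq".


Input string: 'yjjwmq'
Target: 'q'
Scanning left to right: s[0]='y', s[1]='j', s[2]='j', s[3]='w', s[4]='m', s[5]='q'
First match at index: 5


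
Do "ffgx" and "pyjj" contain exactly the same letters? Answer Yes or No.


String 1: 'ffgx' -> sorted: 'ffgx'
String 2: 'pyjj' -> sorted: 'jjpy'
Compare sorted forms: 'ffgx' != 'jjpy'
Anagram: No


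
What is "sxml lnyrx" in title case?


Input string: 'sxml lnyrx'
Operation: capitalize first letter of each word
Word transformations: 'sxml'->'Sxml', 'lnyrx'->'Lnyrx'
Result: Sxml Lnyrx


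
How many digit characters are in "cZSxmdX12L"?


Input string: 'cZSxmdX12L'
Operation: count digit characters (0-9)
Scan: 'c', 'Z', 'S', 'x', 'm', 'd', 'X', '1'(digit), '2'(digit), 'L'
Digits found: 2
Result: 2


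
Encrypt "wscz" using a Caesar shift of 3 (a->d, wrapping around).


Input: 'wscz', shift = 3
Operation: for each letter, (position + 3) mod 26
Mapping: 'w'(22+3=25)->'z', 's'(18+3=21)->'v', 'c'(2+3=5)->'f', 'z'(25+3=28, 28 mod 26=2)->'c'
Result: zvfc


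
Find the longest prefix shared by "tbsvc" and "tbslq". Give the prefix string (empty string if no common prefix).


String 1: 'tbsvc'
String 2: 'tbslq'
Compare position by position:
pos 0: 't' vs 't' match
pos 1: 'b' vs 'b' match
pos 2: 's' vs 's' match
pos 3: 'v' vs 'l' differ -> stop
Longest common prefix: "tbs" (length 3)


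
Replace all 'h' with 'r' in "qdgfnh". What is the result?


Input string: 'qdgfnh'
Operation: replace 'h' with 'r'
Positions of 'h': 5
After replacement: qdgfnr


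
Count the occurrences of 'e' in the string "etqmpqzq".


Input string: 'etqmpqzq'
Target character: 'e'
Scan each position: s[0]='e'
Matches found at indices: 0
Total: 1


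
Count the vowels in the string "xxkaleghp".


Input string: 'xxkaleghp'
Operation: count vowels (a, e, i, o, u)
Scan: s[0]='x', s[1]='x', s[2]='k', s[3]='a' (vowel), s[4]='l', s[5]='e' (vowel), s[6]='g', s[7]='h', s[8]='p'
Vowels found: 2
Result: 2


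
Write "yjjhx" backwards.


Input string: 'yjjhx'
Operation: reverse character order
Original order: 'y' -> 'j' -> 'j' -> 'h' -> 'x'
Reversed order: 'x' -> 'h' -> 'j' -> 'j' -> 'y'
Result: xhjjy


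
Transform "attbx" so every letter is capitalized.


Input string: 'attbx'
Operation: convert each letter to uppercase
Mapping: 'a'->'A', 't'->'T', 't'->'T', 'b'->'B', 'x'->'X'
Result: ATTBX


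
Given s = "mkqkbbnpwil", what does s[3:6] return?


Input string: 'mkqkbbnpwil'
Operation: slice [3:6]
Extract characters: s[3]='k', s[4]='b', s[5]='b'
Result: kbb


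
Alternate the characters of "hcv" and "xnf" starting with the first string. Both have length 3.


String 1: 'hcv'
String 2: 'xnf'
Operation: alternate characters
Pairs: 'h'+'x', 'c'+'n', 'v'+'f'
Result: hxcnvf


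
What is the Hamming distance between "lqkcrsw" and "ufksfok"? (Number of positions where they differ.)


String 1: 'lqkcrsw'
String 2: 'ufksfok'
Compare each position: pos 0: 'l'!='u', pos 1: 'q'!='f', pos 2: 'k'=='k', pos 3: 'c'!='s', pos 4: 'r'!='f', pos 5: 's'!='o', pos 6: 'w'!='k'
Differing positions: 6
Hamming distance: 6


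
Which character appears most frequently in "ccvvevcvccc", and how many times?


Input: 'ccvvevcvccc'
Operation: tally each character
Counts: 'c':6, 'e':1, 'v':4
Maximum: 'c' appears 6 times


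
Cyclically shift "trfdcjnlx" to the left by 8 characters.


Input: 'trfdcjnlx', shift = 8
Operation: split at index 8 and swap parts
Front part s[0:8] = 'trfdcjnl'
Back part s[8:] = 'x'
Rotated = back + front = 'x' + 'trfdcjnl'
Result: xtrfdcjnl


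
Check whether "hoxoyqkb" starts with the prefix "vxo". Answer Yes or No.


Input string: 'hoxoyqkb'
Prefix to check: 'vxo'
First 3 characters of input: 'hox'
Match: False
Result: No


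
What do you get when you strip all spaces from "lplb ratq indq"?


Input string: 'lplb ratq indq'
Operation: remove all spaces
Words: 'lplb', 'ratq', 'indq'
Join without spaces: lplbratqindq


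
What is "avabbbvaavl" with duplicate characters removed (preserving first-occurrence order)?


Input: 'avabbbvaavl'
Operation: keep first occurrence of each character
Scan: s[0]='a' new -> keep; s[1]='v' new -> keep; s[2]='a' seen -> skip; s[3]='b' new -> keep; s[4]='b' seen -> skip; s[5]='b' seen -> skip; s[6]='v' seen -> skip; s[7]='a' seen -> skip; s[8]='a' seen -> skip; s[9]='v' seen -> skip; s[10]='l' new -> keep
Result: avbl


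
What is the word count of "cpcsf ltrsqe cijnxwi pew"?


Input string: 'cpcsf ltrsqe cijnxwi pew'
Operation: split by spaces
Words found: 'cpcsf', 'ltrsqe', 'cijnxwi', 'pew'
Word count: 4


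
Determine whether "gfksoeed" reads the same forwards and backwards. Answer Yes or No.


Input string: 'gfksoeed'
Reversed: 'deeoskfg'
Compare pairs: s[0]='g' vs s[7]='d' (mismatch), s[1]='f' vs s[6]='e' (mismatch), s[2]='k' vs s[5]='e' (mismatch), s[3]='s' vs s[4]='o' (mismatch)
Palindrome: No


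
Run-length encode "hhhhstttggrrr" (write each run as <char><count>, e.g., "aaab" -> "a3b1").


Input: 'hhhhstttggrrr'
Operation: identify consecutive runs
Runs: 'hhhh' -> h4, 's' -> s1, 'ttt' -> t3, 'gg' -> g2, 'rrr' -> r3
Encoded: h4s1t3g2r3


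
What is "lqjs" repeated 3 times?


Input string: 'lqjs'
Operation: repeat 3 times
Concatenation: 'lqjs' + 'lqjs' + 'lqjs'
Result: lqjslqjslqjs


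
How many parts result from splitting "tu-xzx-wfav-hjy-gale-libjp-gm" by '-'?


Input string: 'tu-xzx-wfav-hjy-gale-libjp-gm'
Delimiter: '-'
Split result: 'tu', 'xzx', 'wfav', 'hjy', 'gale', 'libjp', 'gm'
Number of parts: 7


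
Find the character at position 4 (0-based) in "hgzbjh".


Input string: 'hgzbjh'
Operation: get character at index 4
Index mapping: s[0]='h', s[1]='g', s[2]='z', s[3]='b', s[4]='j'
Result: 'j'


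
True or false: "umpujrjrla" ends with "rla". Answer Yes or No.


Input string: 'umpujrjrla'
Suffix to check: 'rla'
Last 3 characters of input: 'rla'
Match: True
Result: Yes


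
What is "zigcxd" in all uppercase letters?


Input string: 'zigcxd'
Operation: convert each letter to uppercase
Mapping: 'z'->'Z', 'i'->'I', 'g'->'G', 'c'->'C', 'x'->'X', 'd'->'D'
Result: ZIGCXD


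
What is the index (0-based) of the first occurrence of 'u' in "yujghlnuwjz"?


Input string: 'yujghlnuwjz'
Target: 'u'
Scanning left to right: s[0]='y', s[1]='u'
First match at index: 1


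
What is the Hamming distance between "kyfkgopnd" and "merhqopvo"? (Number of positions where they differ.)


String 1: 'kyfkgopnd'
String 2: 'merhqopvo'
Compare each position: pos 0: 'k'!='m', pos 1: 'y'!='e', pos 2: 'f'!='r', pos 3: 'k'!='h', pos 4: 'g'!='q', pos 5: 'o'=='o', pos 6: 'p'=='p', pos 7: 'n'!='v', pos 8: 'd'!='o'
Differing positions: 7
Hamming distance: 7


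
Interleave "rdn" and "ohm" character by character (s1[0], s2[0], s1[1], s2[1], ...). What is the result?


String 1: 'rdn'
String 2: 'ohm'
Operation: alternate characters
Pairs: 'r'+'o', 'd'+'h', 'n'+'m'
Result: rodhnm


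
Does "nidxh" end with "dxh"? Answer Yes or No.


Input string: 'nidxh'
Suffix to check: 'dxh'
Last 3 characters of input: 'dxh'
Match: True
Result: Yes


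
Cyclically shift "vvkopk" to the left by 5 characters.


Input: 'vvkopk', shift = 5
Operation: split at index 5 and swap parts
Front part s[0:5] = 'vvkop'
Back part s[5:] = 'k'
Rotated = back + front = 'k' + 'vvkop'
Result: kvvkop


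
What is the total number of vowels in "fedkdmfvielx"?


Input string: 'fedkdmfvielx'
Operation: count vowels (a, e, i, o, u)
Scan: s[0]='f', s[1]='e' (vowel), s[2]='d', s[3]='k', s[4]='d', s[5]='m', s[6]='f', s[7]='v', s[8]='i' (vowel), s[9]='e' (vowel), s[10]='l', s[11]='x'
Vowels found: 3
Result: 3


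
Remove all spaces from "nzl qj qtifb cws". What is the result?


Input string: 'nzl qj qtifb cws'
Operation: remove all spaces
Words: 'nzl', 'qj', 'qtifb', 'cws'
Join without spaces: nzlqjqtifbcws


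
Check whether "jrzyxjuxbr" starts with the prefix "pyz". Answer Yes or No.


Input string: 'jrzyxjuxbr'
Prefix to check: 'pyz'
First 3 characters of input: 'jrz'
Match: False
Result: No


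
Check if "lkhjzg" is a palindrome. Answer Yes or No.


Input string: 'lkhjzg'
Reversed: 'gzjhkl'
Compare pairs: s[0]='l' vs s[5]='g' (mismatch), s[1]='k' vs s[4]='z' (mismatch), s[2]='h' vs s[3]='j' (mismatch)
Palindrome: No


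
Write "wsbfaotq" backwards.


Input string: 'wsbfaotq'
Operation: reverse character order
Original order: 'w' -> 's' -> 'b' -> 'f' -> 'a' -> 'o' -> 't' -> 'q'
Reversed order: 'q' -> 't' -> 'o' -> 'a' -> 'f' -> 'b' -> 's' -> 'w'
Result: qtoafbsw


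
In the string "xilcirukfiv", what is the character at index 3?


Input string: 'xilcirukfiv'
Operation: get character at index 3
Index mapping: s[0]='x', s[1]='i', s[2]='l', s[3]='c'
Result: 'c'


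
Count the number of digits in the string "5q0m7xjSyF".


Input string: '5q0m7xjSyF'
Operation: count digit characters (0-9)
Scan: '5'(digit), 'q', '0'(digit), 'm', '7'(digit), 'x', 'j', 'S', 'y', 'F'
Digits found: 3
Result: 3


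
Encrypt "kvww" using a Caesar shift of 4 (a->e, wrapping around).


Input: 'kvww', shift = 4
Operation: for each letter, (position + 4) mod 26
Mapping: 'k'(10+4=14)->'o', 'v'(21+4=25)->'z', 'w'(22+4=26, 26 mod 26=0)->'a', 'w'(22+4=26, 26 mod 26=0)->'a'
Result: ozaa


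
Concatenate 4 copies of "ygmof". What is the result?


Input string: 'ygmof'
Operation: repeat 4 times
Concatenation: 'ygmof' + 'ygmof' + 'ygmof' + 'ygmof'
Result: ygmofygmofygmofygmof


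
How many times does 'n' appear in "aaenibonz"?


Input string: 'aaenibonz'
Target character: 'n'
Scan each position: s[3]='n', s[7]='n'
Matches found at indices: 3, 7
Total: 2


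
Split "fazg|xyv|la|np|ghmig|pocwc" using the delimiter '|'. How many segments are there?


Input string: 'fazg|xyv|la|np|ghmig|pocwc'
Delimiter: '|'
Split result: 'fazg', 'xyv', 'la', 'np', 'ghmig', 'pocwc'
Number of parts: 6


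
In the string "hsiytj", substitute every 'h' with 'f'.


Input string: 'hsiytj'
Operation: replace 'h' with 'f'
Positions of 'h': 0
After replacement: fsiytj


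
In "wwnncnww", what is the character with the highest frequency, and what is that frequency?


Input: 'wwnncnww'
Operation: tally each character
Counts: 'c':1, 'n':3, 'w':4
Maximum: 'w' appears 4 times


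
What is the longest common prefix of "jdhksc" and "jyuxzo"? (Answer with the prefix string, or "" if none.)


String 1: 'jdhksc'
String 2: 'jyuxzo'
Compare position by position:
pos 0: 'j' vs 'j' match
pos 1: 'd' vs 'y' differ -> stop
Longest common prefix: "j" (length 1)


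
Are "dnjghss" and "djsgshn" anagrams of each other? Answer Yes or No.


String 1: 'dnjghss' -> sorted: 'dghjnss'
String 2: 'djsgshn' -> sorted: 'dghjnss'
Compare sorted forms: 'dghjnss' == 'dghjnss'
Anagram: Yes


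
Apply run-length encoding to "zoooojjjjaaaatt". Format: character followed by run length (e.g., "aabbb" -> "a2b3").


Input: 'zoooojjjjaaaatt'
Operation: identify consecutive runs
Runs: 'z' -> z1, 'oooo' -> o4, 'jjjj' -> j4, 'aaaa' -> a4, 'tt' -> t2
Encoded: z1o4j4a4t2


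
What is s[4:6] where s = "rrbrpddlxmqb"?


Input string: 'rrbrpddlxmqb'
Operation: slice [4:6]
Extract characters: s[4]='p', s[5]='d'
Result: pd


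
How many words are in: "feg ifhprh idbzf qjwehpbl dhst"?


Input string: 'feg ifhprh idbzf qjwehpbl dhst'
Operation: split by spaces
Words found: 'feg', 'ifhprh', 'idbzf', 'qjwehpbl', 'dhst'
Word count: 5


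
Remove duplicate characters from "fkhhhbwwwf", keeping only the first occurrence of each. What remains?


Input: 'fkhhhbwwwf'
Operation: keep first occurrence of each character
Scan: s[0]='f' new -> keep; s[1]='k' new -> keep; s[2]='h' new -> keep; s[3]='h' seen -> skip; s[4]='h' seen -> skip; s[5]='b' new -> keep; s[6]='w' new -> keep; s[7]='w' seen -> skip; s[8]='w' seen -> skip; s[9]='f' seen -> skip
Result: fkhbw


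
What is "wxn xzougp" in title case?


Input string: 'wxn xzougp'
Operation: capitalize first letter of each word
Word transformations: 'wxn'->'Wxn', 'xzougp'->'Xzougp'
Result: Wxn Xzougp


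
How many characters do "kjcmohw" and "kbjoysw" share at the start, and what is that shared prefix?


String 1: 'kjcmohw'
String 2: 'kbjoysw'
Compare position by position:
pos 0: 'k' vs 'k' match
pos 1: 'j' vs 'b' differ -> stop
Longest common prefix: "k" (length 1)


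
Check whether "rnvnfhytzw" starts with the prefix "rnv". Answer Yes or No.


Input string: 'rnvnfhytzw'
Prefix to check: 'rnv'
First 3 characters of input: 'rnv'
Match: True
Result: Yes


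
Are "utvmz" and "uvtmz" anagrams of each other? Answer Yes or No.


String 1: 'utvmz' -> sorted: 'mtuvz'
String 2: 'uvtmz' -> sorted: 'mtuvz'
Compare sorted forms: 'mtuvz' == 'mtuvz'
Anagram: Yes


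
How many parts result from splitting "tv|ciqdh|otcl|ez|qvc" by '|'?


Input string: 'tv|ciqdh|otcl|ez|qvc'
Delimiter: '|'
Split result: 'tv', 'ciqdh', 'otcl', 'ez', 'qvc'
Number of parts: 5


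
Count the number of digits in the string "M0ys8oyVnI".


Input string: 'M0ys8oyVnI'
Operation: count digit characters (0-9)
Scan: 'M', '0'(digit), 'y', 's', '8'(digit), 'o', 'y', 'V', 'n', 'I'
Digits found: 2
Result: 2


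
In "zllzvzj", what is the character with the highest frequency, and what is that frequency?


Input: 'zllzvzj'
Operation: tally each character
Counts: 'j':1, 'l':2, 'v':1, 'z':3
Maximum: 'z' appears 3 times


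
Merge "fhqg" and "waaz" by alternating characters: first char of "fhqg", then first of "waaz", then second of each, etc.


String 1: 'fhqg'
String 2: 'waaz'
Operation: alternate characters
Pairs: 'f'+'w', 'h'+'a', 'q'+'a', 'g'+'z'
Result: fwhaqagz


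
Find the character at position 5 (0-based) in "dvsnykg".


Input string: 'dvsnykg'
Operation: get character at index 5
Index mapping: s[0]='d', s[1]='v', s[2]='s', s[3]='n', s[4]='y', s[5]='k'
Result: 'k'


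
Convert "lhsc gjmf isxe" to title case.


Input string: 'lhsc gjmf isxe'
Operation: capitalize first letter of each word
Word transformations: 'lhsc'->'Lhsc', 'gjmf'->'Gjmf', 'isxe'->'Isxe'
Result: Lhsc Gjmf Isxe


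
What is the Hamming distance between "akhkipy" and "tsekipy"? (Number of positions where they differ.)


String 1: 'akhkipy'
String 2: 'tsekipy'
Compare each position: pos 0: 'a'!='t', pos 1: 'k'!='s', pos 2: 'h'!='e', pos 3: 'k'=='k', pos 4: 'i'=='i', pos 5: 'p'=='p', pos 6: 'y'=='y'
Differing positions: 3
Hamming distance: 3


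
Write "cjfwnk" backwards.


Input string: 'cjfwnk'
Operation: reverse character order
Original order: 'c' -> 'j' -> 'f' -> 'w' -> 'n' -> 'k'
Reversed order: 'k' -> 'n' -> 'w' -> 'f' -> 'j' -> 'c'
Result: knwfjc


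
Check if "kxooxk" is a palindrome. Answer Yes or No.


Input string: 'kxooxk'
Reversed: 'kxooxk'
Compare pairs: s[0]='k' vs s[5]='k' (match), s[1]='x' vs s[4]='x' (match), s[2]='o' vs s[3]='o' (match)
Palindrome: Yes


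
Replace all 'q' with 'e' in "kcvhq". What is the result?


Input string: 'kcvhq'
Operation: replace 'q' with 'e'
Positions of 'q': 4
After replacement: kcvhe


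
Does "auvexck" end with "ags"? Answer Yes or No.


Input string: 'auvexck'
Suffix to check: 'ags'
Last 3 characters of input: 'xck'
Match: False
Result: No


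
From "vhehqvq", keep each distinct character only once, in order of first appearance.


Input: 'vhehqvq'
Operation: keep first occurrence of each character
Scan: s[0]='v' new -> keep; s[1]='h' new -> keep; s[2]='e' new -> keep; s[3]='h' seen -> skip; s[4]='q' new -> keep; s[5]='v' seen -> skip; s[6]='q' seen -> skip
Result: vheq


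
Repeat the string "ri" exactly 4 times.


Input string: 'ri'
Operation: repeat 4 times
Concatenation: 'ri' + 'ri' + 'ri' + 'ri'
Result: riririri


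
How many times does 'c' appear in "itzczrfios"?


Input string: 'itzczrfios'
Target character: 'c'
Scan each position: s[3]='c'
Matches found at indices: 3
Total: 1


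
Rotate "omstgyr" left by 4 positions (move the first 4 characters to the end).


Input: 'omstgyr', shift = 4
Operation: split at index 4 and swap parts
Front part s[0:4] = 'omst'
Back part s[4:] = 'gyr'
Rotated = back + front = 'gyr' + 'omst'
Result: gyromst


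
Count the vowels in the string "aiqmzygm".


Input string: 'aiqmzygm'
Operation: count vowels (a, e, i, o, u)
Scan: s[0]='a' (vowel), s[1]='i' (vowel), s[2]='q', s[3]='m', s[4]='z', s[5]='y', s[6]='g', s[7]='m'
Vowels found: 2
Result: 2


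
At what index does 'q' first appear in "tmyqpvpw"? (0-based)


Input string: 'tmyqpvpw'
Target: 'q'
Scanning left to right: s[0]='t', s[1]='m', s[2]='y', s[3]='q'
First match at index: 3


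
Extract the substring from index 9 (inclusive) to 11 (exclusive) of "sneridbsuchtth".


Input string: 'sneridbsuchtth'
Operation: slice [9:11]
Extract characters: s[9]='c', s[10]='h'
Result: ch


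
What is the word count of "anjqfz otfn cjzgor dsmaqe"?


Input string: 'anjqfz otfn cjzgor dsmaqe'
Operation: split by spaces
Words found: 'anjqfz', 'otfn', 'cjzgor', 'dsmaqe'
Word count: 4


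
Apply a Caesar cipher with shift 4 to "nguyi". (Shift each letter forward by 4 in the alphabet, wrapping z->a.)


Input: 'nguyi', shift = 4
Operation: for each letter, (position + 4) mod 26
Mapping: 'n'(13+4=17)->'r', 'g'(6+4=10)->'k', 'u'(20+4=24)->'y', 'y'(24+4=28, 28 mod 26=2)->'c', 'i'(8+4=12)->'m'
Result: rkycm


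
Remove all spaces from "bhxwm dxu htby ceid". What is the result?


Input string: 'bhxwm dxu htby ceid'
Operation: remove all spaces
Words: 'bhxwm', 'dxu', 'htby', 'ceid'
Join without spaces: bhxwmdxuhtbyceid


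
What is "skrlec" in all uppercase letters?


Input string: 'skrlec'
Operation: convert each letter to uppercase
Mapping: 's'->'S', 'k'->'K', 'r'->'R', 'l'->'L', 'e'->'E', 'c'->'C'
Result: SKRLEC


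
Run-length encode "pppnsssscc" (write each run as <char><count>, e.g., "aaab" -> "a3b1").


Input: 'pppnsssscc'
Operation: identify consecutive runs
Runs: 'ppp' -> p3, 'n' -> n1, 'ssss' -> s4, 'cc' -> c2
Encoded: p3n1s4c2


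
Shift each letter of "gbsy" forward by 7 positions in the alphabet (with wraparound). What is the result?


Input: 'gbsy', shift = 7
Operation: for each letter, (position + 7) mod 26
Mapping: 'g'(6+7=13)->'n', 'b'(1+7=8)->'i', 's'(18+7=25)->'z', 'y'(24+7=31, 31 mod 26=5)->'f'
Result: nizf


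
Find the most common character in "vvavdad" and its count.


Input: 'vvavdad'
Operation: tally each character
Counts: 'a':2, 'd':2, 'v':3
Maximum: 'v' appears 3 times


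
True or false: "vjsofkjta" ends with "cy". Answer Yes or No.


Input string: 'vjsofkjta'
Suffix to check: 'cy'
Last 2 characters of input: 'ta'
Match: False
Result: No


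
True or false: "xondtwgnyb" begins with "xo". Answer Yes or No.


Input string: 'xondtwgnyb'
Prefix to check: 'xo'
First 2 characters of input: 'xo'
Match: True
Result: Yes


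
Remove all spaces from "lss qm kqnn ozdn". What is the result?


Input string: 'lss qm kqnn ozdn'
Operation: remove all spaces
Words: 'lss', 'qm', 'kqnn', 'ozdn'
Join without spaces: lssqmkqnnozdn


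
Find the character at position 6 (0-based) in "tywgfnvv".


Input string: 'tywgfnvv'
Operation: get character at index 6
Index mapping: s[0]='t', s[1]='y', s[2]='w', s[3]='g', s[4]='f', s[5]='n', s[6]='v'
Result: 'v'


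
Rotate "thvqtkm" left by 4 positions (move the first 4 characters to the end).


Input: 'thvqtkm', shift = 4
Operation: split at index 4 and swap parts
Front part s[0:4] = 'thvq'
Back part s[4:] = 'tkm'
Rotated = back + front = 'tkm' + 'thvq'
Result: tkmthvq


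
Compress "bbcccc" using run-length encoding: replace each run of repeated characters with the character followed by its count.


Input: 'bbcccc'
Operation: identify consecutive runs
Runs: 'bb' -> b2, 'cccc' -> c4
Encoded: b2c4


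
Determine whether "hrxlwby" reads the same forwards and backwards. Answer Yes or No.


Input string: 'hrxlwby'
Reversed: 'ybwlxrh'
Compare pairs: s[0]='h' vs s[6]='y' (mismatch), s[1]='r' vs s[5]='b' (mismatch), s[2]='x' vs s[4]='w' (mismatch)
Palindrome: No
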